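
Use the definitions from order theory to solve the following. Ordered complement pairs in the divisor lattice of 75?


Complement pair (a,b): a meet b = bottom, a join b = top.
Here: gcd(a,b)=1 and lcm(a,b)=75, i.e. a*b=75 with a,b coprime.
Pairs found: (1,75), (3,25), (25,3), (75,1)
Total ordered pairs: 4


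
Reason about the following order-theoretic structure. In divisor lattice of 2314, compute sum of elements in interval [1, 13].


Interval [1,13] in divisors of 2314: [1, 13]
Sum = 14


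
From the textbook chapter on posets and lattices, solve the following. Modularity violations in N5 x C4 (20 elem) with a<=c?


Modular law: if a <= c then a v (b ^ c) = (a v b) ^ c.
Check all triples (a,b,c) with a <= c among 20 elements.
  e.g. a=(a,0), b=(c,0), c=(b,0): lhs=(a,0) != rhs=(b,0)
  e.g. a=(a,0), b=(c,1), c=(b,0): lhs=(a,0) != rhs=(b,0)
Total violating triples: 40


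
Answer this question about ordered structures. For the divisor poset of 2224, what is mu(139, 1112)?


In a divisor lattice, mu(a,b) = mu(b/a) where mu is the classical Mobius function.
b/a = 1112/139 = 8
Prime factorization of 8: primes [2]
8 is not squarefree, so mu(8) = 0


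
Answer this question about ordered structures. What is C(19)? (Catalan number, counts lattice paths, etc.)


C(n) = C(2n, n) / (n+1).
C(38, 19) = 35345263800
C(19) = 35345263800 / 20 = 1767263190


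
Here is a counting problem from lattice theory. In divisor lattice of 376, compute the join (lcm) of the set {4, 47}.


In a divisor lattice, join = lcm (least common multiple).
Compute lcm iteratively: start with first element, then lcm(current, next).
Elements: [4, 47]
lcm(4,47) = 188
Final lcm = 188


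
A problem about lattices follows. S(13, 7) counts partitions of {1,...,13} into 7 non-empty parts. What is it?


S(n,k) = k*S(n-1,k) + S(n-1,k-1).
S(12,7) = 627396, S(12,6) = 1323652
S(13,7) = 7*627396 + 1323652 = 4391772 + 1323652
S(13,7) = 5715424


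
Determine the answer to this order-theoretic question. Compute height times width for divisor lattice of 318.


Height = length of longest chain minus 1; width = size of largest antichain.
A maximum chain: 1 | 53 | 159 | 318  (height 3).
A maximum antichain: {2, 3, 53}  (width 3).
Product = 3 * 3 = 9


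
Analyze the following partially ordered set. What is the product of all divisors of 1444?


Divisors of 1444: [1, 2, 4, 19, 38, 76, 361, 722, 1444]
Product = n^(d(n)/2) = 1444^(9/2)
Product = 165216101262848


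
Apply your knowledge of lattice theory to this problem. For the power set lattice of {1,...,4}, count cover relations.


A cover relation a -< b holds when a < b with no c strictly between.
Cover relations:
  {} -< {1}
  {} -< {2}
  {} -< {3}
  {} -< {4}
  {1} -< {1,2}
  {1} -< {1,3}
  {1} -< {1,4}
  {2} -< {1,2}
  ...24 more
Total: 32


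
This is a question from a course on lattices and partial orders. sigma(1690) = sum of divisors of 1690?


sigma(n) = sum of divisors.
Divisors of 1690: [1, 2, 5, 10, 13, 26, 65, 130, 169, 338, 845, 1690]
Sum = 3294


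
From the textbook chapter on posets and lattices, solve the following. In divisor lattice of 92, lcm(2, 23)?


Join=lcm.
gcd(2,23)=1
lcm=46


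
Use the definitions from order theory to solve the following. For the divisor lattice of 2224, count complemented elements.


An element a is complemented if some b has a meet b = bottom, a join b = top.
a is complemented iff gcd(a, n/a)=1, i.e. a is a unitary divisor of 2224.
Complemented elements: 1, 16, 139, 2224
Count: 4


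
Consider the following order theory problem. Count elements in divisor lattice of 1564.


Divisors of 1564: [1, 2, 4, 17, 23, 34, 46, 68, 92, 391, 782, 1564]
Count: 12


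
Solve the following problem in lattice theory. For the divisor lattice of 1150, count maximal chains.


A maximal chain goes from the minimum element to a maximal element via cover relations.
Counting all min-to-max paths in the cover graph.
Total maximal chains: 12


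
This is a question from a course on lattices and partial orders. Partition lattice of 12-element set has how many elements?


B(n) = number of set partitions of an n-element set.
B(n) satisfies the recurrence: B(n+1) = sum_k C(n,k)*B(k).
B(12) = 4213597


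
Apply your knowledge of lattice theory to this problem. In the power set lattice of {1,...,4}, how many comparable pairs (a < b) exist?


A comparable pair {a,b} has a < b or b < a in the order.
Count unordered pairs where one element is strictly below the other.
Examples: {{},{1}}, {{},{2}}, {{},{3}}, {{},{4}}, ...
Total comparable pairs: 65


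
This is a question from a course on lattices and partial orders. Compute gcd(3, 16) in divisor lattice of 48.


In a divisor lattice, meet = gcd (greatest common divisor).
By Euclidean algorithm or factoring: gcd(3,16) = 1


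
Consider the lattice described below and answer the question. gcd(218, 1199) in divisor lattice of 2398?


Meet=gcd.
gcd(218,1199)=109


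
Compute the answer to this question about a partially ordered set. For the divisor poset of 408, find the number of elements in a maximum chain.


A chain is a totally ordered subset; we count the number of elements in a maximum chain.
Compute, for each element x, the size of the longest chain ending at x:
  1: 1
  2: 2
  3: 2
  17: 2
  4: 3
  6: 3
  ...
A maximum chain: 1 < 2 < 4 < 8 < 24 < 408
Number of elements in the longest chain: 6


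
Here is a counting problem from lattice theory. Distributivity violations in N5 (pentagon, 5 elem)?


Distributive law: a ^ (b v c) = (a ^ b) v (a ^ c).
Check all 5^3 = 125 ordered triples (a,b,c).
  e.g. a=b, b=a, c=c: lhs=b != rhs=a
  e.g. a=b, b=c, c=a: lhs=b != rhs=a
Total violating triples: 2


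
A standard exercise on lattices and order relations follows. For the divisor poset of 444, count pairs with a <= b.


The order relation is {(a,b) : a <= b}, reflexive so it includes (a,a).
Examples: (1,1), (1,111), (1,12), (1,148), (1,2), ...
Total ordered pairs: 54


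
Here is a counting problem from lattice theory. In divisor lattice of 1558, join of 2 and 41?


In a divisor lattice, join = lcm (least common multiple).
gcd(2,41) = 1
lcm(2,41) = 2*41/gcd = 82/1 = 82


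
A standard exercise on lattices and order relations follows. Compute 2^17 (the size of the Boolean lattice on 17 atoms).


Power set = 2^n.
2^17 = 131072


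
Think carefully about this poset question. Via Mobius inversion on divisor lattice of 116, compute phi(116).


phi(n) = n * prod_{p|n} (1 - 1/p).
Prime divisors of 116: [2, 29]
phi(116) = 116 * (1 - 1/2) * (1 - 1/29)
phi(116) = 56


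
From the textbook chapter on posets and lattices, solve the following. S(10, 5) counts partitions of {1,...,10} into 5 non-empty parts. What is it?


S(n,k) = k*S(n-1,k) + S(n-1,k-1).
S(9,5) = 6951, S(9,4) = 7770
S(10,5) = 5*6951 + 7770 = 34755 + 7770
S(10,5) = 42525


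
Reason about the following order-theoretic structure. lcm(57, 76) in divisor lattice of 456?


Join=lcm.
gcd(57,76)=19
lcm=228


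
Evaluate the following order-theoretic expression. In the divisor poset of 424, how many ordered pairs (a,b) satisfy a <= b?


The order relation is {(a,b) : a <= b}, reflexive so it includes (a,a).
Examples: (1,1), (1,106), (1,2), (1,212), (1,4), ...
Total ordered pairs: 30


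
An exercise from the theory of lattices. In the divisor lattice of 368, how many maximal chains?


A maximal chain goes from the minimum element to a maximal element via cover relations.
Counting all min-to-max paths in the cover graph.
Total maximal chains: 5


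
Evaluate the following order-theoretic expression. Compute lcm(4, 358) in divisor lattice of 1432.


In a divisor lattice, join = lcm (least common multiple).
gcd(4,358) = 2
lcm(4,358) = 4*358/gcd = 1432/2 = 716


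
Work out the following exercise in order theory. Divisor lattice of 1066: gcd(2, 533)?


Meet=gcd.
gcd(2,533)=1


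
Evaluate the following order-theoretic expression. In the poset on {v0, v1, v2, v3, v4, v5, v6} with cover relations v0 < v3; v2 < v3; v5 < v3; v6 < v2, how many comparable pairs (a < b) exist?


A comparable pair {a,b} has a < b or b < a in the order.
Count unordered pairs where one element is strictly below the other.
Examples: {v0,v3}, {v2,v3}, {v2,v6}, {v3,v5}, ...
Total comparable pairs: 5


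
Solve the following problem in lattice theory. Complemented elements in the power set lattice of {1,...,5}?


An element a is complemented if some b has a meet b = bottom, a join b = top.
every subset A has complement S\A, so all elements are complemented.
Complemented elements: {}, {1}, {2}, {3}, {4}, {5}, ... (26 more)
Count: 32


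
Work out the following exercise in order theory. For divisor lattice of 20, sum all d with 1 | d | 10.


Interval [1,10] in divisors of 20: [1, 2, 5, 10]
Sum = 18


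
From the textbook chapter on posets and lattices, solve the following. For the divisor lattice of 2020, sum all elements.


sigma(n) = sum of divisors.
Divisors of 2020: [1, 2, 4, 5, 10, 20, 101, 202, 404, 505, 1010, 2020]
Sum = 4284


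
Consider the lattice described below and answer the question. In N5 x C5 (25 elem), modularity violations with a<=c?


Modular law: if a <= c then a v (b ^ c) = (a v b) ^ c.
Check all triples (a,b,c) with a <= c among 25 elements.
  e.g. a=(a,0), b=(c,0), c=(b,0): lhs=(a,0) != rhs=(b,0)
  e.g. a=(a,0), b=(c,1), c=(b,0): lhs=(a,0) != rhs=(b,0)
Total violating triples: 75


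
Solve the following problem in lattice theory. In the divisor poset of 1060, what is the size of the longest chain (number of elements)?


A chain is a totally ordered subset; we count the number of elements in a maximum chain.
Compute, for each element x, the size of the longest chain ending at x:
  1: 1
  2: 2
  5: 2
  53: 2
  4: 3
  10: 3
  ...
A maximum chain: 1 < 2 < 4 < 20 < 1060
Number of elements in the longest chain: 5


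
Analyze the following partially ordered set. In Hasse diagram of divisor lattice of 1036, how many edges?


A cover relation a -< b holds when a < b with no c strictly between.
Cover relations:
  1 -< 2
  1 -< 7
  1 -< 37
  2 -< 4
  2 -< 14
  2 -< 74
  4 -< 28
  4 -< 148
  ...12 more
Total: 20


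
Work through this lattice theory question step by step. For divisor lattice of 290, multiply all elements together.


Divisors of 290: [1, 2, 5, 10, 29, 58, 145, 290]
Product = n^(d(n)/2) = 290^(8/2)
Product = 7072810000


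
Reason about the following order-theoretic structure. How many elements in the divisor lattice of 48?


Divisors of 48: [1, 2, 3, 4, 6, 8, 12, 16, 24, 48]
Count: 10


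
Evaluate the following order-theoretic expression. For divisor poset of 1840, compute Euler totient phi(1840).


phi(n) = n * prod_{p|n} (1 - 1/p).
Prime divisors of 1840: [2, 5, 23]
phi(1840) = 1840 * (1 - 1/2) * (1 - 1/5) * (1 - 1/23)
phi(1840) = 704


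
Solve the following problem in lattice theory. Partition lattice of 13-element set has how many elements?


B(n) = number of set partitions of an n-element set.
B(n) satisfies the recurrence: B(n+1) = sum_k C(n,k)*B(k).
B(13) = 27644437


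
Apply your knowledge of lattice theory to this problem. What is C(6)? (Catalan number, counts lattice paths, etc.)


C(n) = C(2n, n) / (n+1).
C(12, 6) = 924
C(6) = 924 / 7 = 132


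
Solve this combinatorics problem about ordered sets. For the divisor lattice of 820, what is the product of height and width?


Height = length of longest chain minus 1; width = size of largest antichain.
A maximum chain: 1 | 41 | 205 | 410 | 820  (height 4).
A maximum antichain: {4, 10, 82, 205}  (width 4).
Product = 4 * 4 = 16


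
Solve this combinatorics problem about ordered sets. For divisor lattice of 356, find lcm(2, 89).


In a divisor lattice, join = lcm (least common multiple).
Compute lcm iteratively: start with first element, then lcm(current, next).
Elements: [2, 89]
lcm(2,89) = 178
Final lcm = 178


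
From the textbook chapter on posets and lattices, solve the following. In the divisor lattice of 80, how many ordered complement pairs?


Complement pair (a,b): a meet b = bottom, a join b = top.
Here: gcd(a,b)=1 and lcm(a,b)=80, i.e. a*b=80 with a,b coprime.
Pairs found: (1,80), (5,16), (16,5), (80,1)
Total ordered pairs: 4


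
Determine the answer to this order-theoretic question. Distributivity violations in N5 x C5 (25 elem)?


Distributive law: a ^ (b v c) = (a ^ b) v (a ^ c).
Check all 25^3 = 15625 ordered triples (a,b,c).
  e.g. a=(b,0), b=(a,0), c=(c,0): lhs=(b,0) != rhs=(a,0)
  e.g. a=(b,0), b=(a,0), c=(c,1): lhs=(b,0) != rhs=(a,0)
Total violating triples: 250


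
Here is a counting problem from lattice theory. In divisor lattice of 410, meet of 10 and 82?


In a divisor lattice, meet = gcd (greatest common divisor).
By Euclidean algorithm or factoring: gcd(10,82) = 2


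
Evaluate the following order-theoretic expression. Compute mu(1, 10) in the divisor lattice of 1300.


In a divisor lattice, mu(a,b) = mu(b/a) where mu is the classical Mobius function.
b/a = 10/1 = 10
Prime factorization of 10: primes [2, 5]
10 is squarefree with 2 prime factor(s), so mu(10) = (-1)^2 = 1


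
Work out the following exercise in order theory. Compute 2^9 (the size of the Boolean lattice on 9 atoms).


Power set = 2^n.
2^9 = 512


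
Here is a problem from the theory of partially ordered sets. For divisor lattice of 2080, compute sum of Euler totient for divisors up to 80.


Divisors of 2080 up to 80: [1, 2, 4, 5, 8, 10, 13, 16, 20, 26, 32, 40, 52, 65, 80]
phi values: [1, 1, 2, 4, 4, 4, 12, 8, 8, 12, 16, 16, 24, 48, 32]
Sum = 192


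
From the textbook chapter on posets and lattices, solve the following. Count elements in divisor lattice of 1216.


Divisors of 1216: [1, 2, 4, 8, 16, 19, 32, 38, 64, 76, 152, 304, 608, 1216]
Count: 14


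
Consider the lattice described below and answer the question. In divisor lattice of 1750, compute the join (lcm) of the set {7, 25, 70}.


In a divisor lattice, join = lcm (least common multiple).
Compute lcm iteratively: start with first element, then lcm(current, next).
Elements: [7, 25, 70]
lcm(7,25) = 175
lcm(175,70) = 350
Final lcm = 350


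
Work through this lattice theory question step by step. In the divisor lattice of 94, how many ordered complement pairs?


Complement pair (a,b): a meet b = bottom, a join b = top.
Here: gcd(a,b)=1 and lcm(a,b)=94, i.e. a*b=94 with a,b coprime.
Pairs found: (1,94), (2,47), (47,2), (94,1)
Total ordered pairs: 4


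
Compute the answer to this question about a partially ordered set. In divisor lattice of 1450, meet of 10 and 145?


In a divisor lattice, meet = gcd (greatest common divisor).
By Euclidean algorithm or factoring: gcd(10,145) = 5


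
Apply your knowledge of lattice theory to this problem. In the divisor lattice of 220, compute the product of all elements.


Divisors of 220: [1, 2, 4, 5, 10, 11, 20, 22, 44, 55, 110, 220]
Product = n^(d(n)/2) = 220^(12/2)
Product = 113379904000000


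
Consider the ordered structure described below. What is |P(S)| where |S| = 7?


Power set = 2^n.
2^7 = 128


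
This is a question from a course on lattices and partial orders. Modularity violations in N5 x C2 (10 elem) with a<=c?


Modular law: if a <= c then a v (b ^ c) = (a v b) ^ c.
Check all triples (a,b,c) with a <= c among 10 elements.
  e.g. a=(a,0), b=(c,0), c=(b,0): lhs=(a,0) != rhs=(b,0)
  e.g. a=(a,0), b=(c,1), c=(b,0): lhs=(a,0) != rhs=(b,0)
Total violating triples: 6


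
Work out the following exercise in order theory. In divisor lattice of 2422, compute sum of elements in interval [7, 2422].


Interval [7,2422] in divisors of 2422: [7, 14, 1211, 2422]
Sum = 3654


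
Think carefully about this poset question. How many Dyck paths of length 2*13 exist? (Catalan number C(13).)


C(n) = C(2n, n) / (n+1).
C(26, 13) = 10400600
C(13) = 10400600 / 14 = 742900


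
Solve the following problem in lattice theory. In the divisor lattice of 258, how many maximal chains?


A maximal chain goes from the minimum element to a maximal element via cover relations.
Counting all min-to-max paths in the cover graph.
Total maximal chains: 6


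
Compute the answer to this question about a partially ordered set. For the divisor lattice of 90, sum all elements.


sigma(n) = sum of divisors.
Divisors of 90: [1, 2, 3, 5, 6, 9, 10, 15, 18, 30, 45, 90]
Sum = 234


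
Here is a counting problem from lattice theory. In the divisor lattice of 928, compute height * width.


Height = length of longest chain minus 1; width = size of largest antichain.
A maximum chain: 1 | 29 | 58 | 116 | 232 | 464 | 928  (height 6).
A maximum antichain: {2, 29}  (width 2).
Product = 6 * 2 = 12


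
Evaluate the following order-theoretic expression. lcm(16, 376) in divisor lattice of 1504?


Join=lcm.
gcd(16,376)=8
lcm=752


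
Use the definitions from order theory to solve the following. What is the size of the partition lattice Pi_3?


B(n) = number of set partitions of an n-element set.
B(n) satisfies the recurrence: B(n+1) = sum_k C(n,k)*B(k).
B(3) = 5


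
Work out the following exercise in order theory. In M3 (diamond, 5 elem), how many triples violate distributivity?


Distributive law: a ^ (b v c) = (a ^ b) v (a ^ c).
Check all 5^3 = 125 ordered triples (a,b,c).
  e.g. a=a1, b=a2, c=a3: lhs=a1 != rhs=0
  e.g. a=a1, b=a3, c=a2: lhs=a1 != rhs=0
Total violating triples: 6


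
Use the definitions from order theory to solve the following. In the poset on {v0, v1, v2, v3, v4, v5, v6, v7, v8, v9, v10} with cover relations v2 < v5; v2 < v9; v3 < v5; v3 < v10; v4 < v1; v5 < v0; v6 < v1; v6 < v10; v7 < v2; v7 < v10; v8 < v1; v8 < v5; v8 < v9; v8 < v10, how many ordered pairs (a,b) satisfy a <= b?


The order relation is {(a,b) : a <= b}, reflexive so it includes (a,a).
Examples: (v0,v0), (v1,v1), (v10,v10), (v2,v0), (v2,v2), ...
Total ordered pairs: 31


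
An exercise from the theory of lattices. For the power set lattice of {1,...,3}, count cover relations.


A cover relation a -< b holds when a < b with no c strictly between.
Cover relations:
  {} -< {1}
  {} -< {2}
  {} -< {3}
  {1} -< {1,2}
  {1} -< {1,3}
  {2} -< {1,2}
  {2} -< {2,3}
  {3} -< {1,3}
  ...4 more
Total: 12


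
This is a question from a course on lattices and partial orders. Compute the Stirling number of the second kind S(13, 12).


S(n,k) = k*S(n-1,k) + S(n-1,k-1).
S(12,12) = 1, S(12,11) = 66
S(13,12) = 12*1 + 66 = 12 + 66
S(13,12) = 78


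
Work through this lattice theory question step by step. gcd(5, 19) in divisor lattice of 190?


Meet=gcd.
gcd(5,19)=1


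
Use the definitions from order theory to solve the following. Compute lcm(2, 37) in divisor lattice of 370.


In a divisor lattice, join = lcm (least common multiple).
gcd(2,37) = 1
lcm(2,37) = 2*37/gcd = 74/1 = 74


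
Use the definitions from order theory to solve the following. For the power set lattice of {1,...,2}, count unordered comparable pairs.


A comparable pair {a,b} has a < b or b < a in the order.
Count unordered pairs where one element is strictly below the other.
Examples: {{},{1}}, {{},{2}}, {{},{1,2}}, {{1},{1,2}}, ...
Total comparable pairs: 5


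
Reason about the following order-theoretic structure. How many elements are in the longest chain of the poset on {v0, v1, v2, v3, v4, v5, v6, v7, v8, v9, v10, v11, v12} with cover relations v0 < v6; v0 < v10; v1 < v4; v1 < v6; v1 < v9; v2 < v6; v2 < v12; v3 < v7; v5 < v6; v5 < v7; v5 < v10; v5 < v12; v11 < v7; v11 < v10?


A chain is a totally ordered subset; we count the number of elements in a maximum chain.
Compute, for each element x, the size of the longest chain ending at x:
  v0: 1
  v1: 1
  v2: 1
  v3: 1
  v5: 1
  v8: 1
  ...
A maximum chain: v1 < v4
Number of elements in the longest chain: 2


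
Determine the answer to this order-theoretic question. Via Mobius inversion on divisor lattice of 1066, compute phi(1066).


phi(n) = n * prod_{p|n} (1 - 1/p).
Prime divisors of 1066: [2, 13, 41]
phi(1066) = 1066 * (1 - 1/2) * (1 - 1/13) * (1 - 1/41)
phi(1066) = 480


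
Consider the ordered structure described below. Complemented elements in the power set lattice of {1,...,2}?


An element a is complemented if some b has a meet b = bottom, a join b = top.
every subset A has complement S\A, so all elements are complemented.
Complemented elements: {}, {1}, {2}, {1,2}
Count: 4


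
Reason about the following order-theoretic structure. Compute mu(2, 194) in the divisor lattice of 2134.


In a divisor lattice, mu(a,b) = mu(b/a) where mu is the classical Mobius function.
b/a = 194/2 = 97
Prime factorization of 97: primes [97]
97 is squarefree with 1 prime factor(s), so mu(97) = (-1)^1 = -1


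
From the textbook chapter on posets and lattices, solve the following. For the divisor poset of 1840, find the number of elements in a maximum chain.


A chain is a totally ordered subset; we count the number of elements in a maximum chain.
Compute, for each element x, the size of the longest chain ending at x:
  1: 1
  2: 2
  5: 2
  23: 2
  4: 3
  8: 4
  ...
A maximum chain: 1 < 2 < 4 < 8 < 16 < 80 < 1840
Number of elements in the longest chain: 7


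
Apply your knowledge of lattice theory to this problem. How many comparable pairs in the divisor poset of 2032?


A comparable pair {a,b} has a < b or b < a in the order.
Count unordered pairs where one element is strictly below the other.
Examples: {1,2}, {1,4}, {1,8}, {1,16}, ...
Total comparable pairs: 35


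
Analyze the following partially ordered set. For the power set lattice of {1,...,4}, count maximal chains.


A maximal chain goes from the minimum element to a maximal element via cover relations.
Counting all min-to-max paths in the cover graph.
Total maximal chains: 24


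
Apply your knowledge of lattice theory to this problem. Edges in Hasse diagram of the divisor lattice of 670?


A cover relation a -< b holds when a < b with no c strictly between.
Cover relations:
  1 -< 2
  1 -< 5
  1 -< 67
  2 -< 10
  2 -< 134
  5 -< 10
  5 -< 335
  10 -< 670
  ...4 more
Total: 12


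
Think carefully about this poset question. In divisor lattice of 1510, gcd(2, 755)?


Meet=gcd.
gcd(2,755)=1


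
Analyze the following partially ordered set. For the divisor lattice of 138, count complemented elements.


An element a is complemented if some b has a meet b = bottom, a join b = top.
a is complemented iff gcd(a, n/a)=1, i.e. a is a unitary divisor of 138.
Complemented elements: 1, 2, 3, 6, 23, 46, ... (2 more)
Count: 8


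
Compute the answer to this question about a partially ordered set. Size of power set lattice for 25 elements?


Power set = 2^n.
2^25 = 33554432


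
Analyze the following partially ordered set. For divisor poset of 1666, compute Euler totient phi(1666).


phi(n) = n * prod_{p|n} (1 - 1/p).
Prime divisors of 1666: [2, 7, 17]
phi(1666) = 1666 * (1 - 1/2) * (1 - 1/7) * (1 - 1/17)
phi(1666) = 672


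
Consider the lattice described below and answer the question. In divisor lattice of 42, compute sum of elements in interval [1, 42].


Interval [1,42] in divisors of 42: [1, 2, 3, 6, 7, 14, 21, 42]
Sum = 96


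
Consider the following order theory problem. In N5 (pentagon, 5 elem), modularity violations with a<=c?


Modular law: if a <= c then a v (b ^ c) = (a v b) ^ c.
Check all triples (a,b,c) with a <= c among 5 elements.
  e.g. a=a, b=c, c=b: lhs=a != rhs=b
Total violating triples: 1


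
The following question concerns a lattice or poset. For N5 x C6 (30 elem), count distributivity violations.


Distributive law: a ^ (b v c) = (a ^ b) v (a ^ c).
Check all 30^3 = 27000 ordered triples (a,b,c).
  e.g. a=(b,0), b=(a,0), c=(c,0): lhs=(b,0) != rhs=(a,0)
  e.g. a=(b,0), b=(a,0), c=(c,1): lhs=(b,0) != rhs=(a,0)
Total violating triples: 432


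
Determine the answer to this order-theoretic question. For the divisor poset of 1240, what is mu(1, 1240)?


In a divisor lattice, mu(a,b) = mu(b/a) where mu is the classical Mobius function.
b/a = 1240/1 = 1240
Prime factorization of 1240: primes [2, 5, 31]
1240 is not squarefree, so mu(1240) = 0


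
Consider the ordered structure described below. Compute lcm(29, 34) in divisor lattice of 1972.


In a divisor lattice, join = lcm (least common multiple).
gcd(29,34) = 1
lcm(29,34) = 29*34/gcd = 986/1 = 986


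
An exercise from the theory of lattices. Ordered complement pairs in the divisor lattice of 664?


Complement pair (a,b): a meet b = bottom, a join b = top.
Here: gcd(a,b)=1 and lcm(a,b)=664, i.e. a*b=664 with a,b coprime.
Pairs found: (1,664), (8,83), (83,8), (664,1)
Total ordered pairs: 4


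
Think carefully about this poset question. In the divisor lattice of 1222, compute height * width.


Height = length of longest chain minus 1; width = size of largest antichain.
A maximum chain: 1 | 47 | 611 | 1222  (height 3).
A maximum antichain: {2, 13, 47}  (width 3).
Product = 3 * 3 = 9


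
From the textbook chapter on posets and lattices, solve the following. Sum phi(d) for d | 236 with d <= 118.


Divisors of 236 up to 118: [1, 2, 4, 59, 118]
phi values: [1, 1, 2, 58, 58]
Sum = 120


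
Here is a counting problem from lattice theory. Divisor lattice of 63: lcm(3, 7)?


Join=lcm.
gcd(3,7)=1
lcm=21


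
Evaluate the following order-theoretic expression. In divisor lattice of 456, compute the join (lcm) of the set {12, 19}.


In a divisor lattice, join = lcm (least common multiple).
Compute lcm iteratively: start with first element, then lcm(current, next).
Elements: [12, 19]
lcm(12,19) = 228
Final lcm = 228


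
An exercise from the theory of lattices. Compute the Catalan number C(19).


C(n) = C(2n, n) / (n+1).
C(38, 19) = 35345263800
C(19) = 35345263800 / 20 = 1767263190


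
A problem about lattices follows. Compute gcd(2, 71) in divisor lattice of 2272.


In a divisor lattice, meet = gcd (greatest common divisor).
By Euclidean algorithm or factoring: gcd(2,71) = 1


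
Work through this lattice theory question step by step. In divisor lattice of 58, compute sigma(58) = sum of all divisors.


sigma(n) = sum of divisors.
Divisors of 58: [1, 2, 29, 58]
Sum = 90


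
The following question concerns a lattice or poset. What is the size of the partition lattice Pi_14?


B(n) = number of set partitions of an n-element set.
B(n) satisfies the recurrence: B(n+1) = sum_k C(n,k)*B(k).
B(14) = 190899322


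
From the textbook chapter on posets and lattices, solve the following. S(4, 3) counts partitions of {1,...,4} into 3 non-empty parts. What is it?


S(n,k) = k*S(n-1,k) + S(n-1,k-1).
S(3,3) = 1, S(3,2) = 3
S(4,3) = 3*1 + 3 = 3 + 3
S(4,3) = 6


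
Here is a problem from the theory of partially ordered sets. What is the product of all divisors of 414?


Divisors of 414: [1, 2, 3, 6, 9, 18, 23, 46, 69, 138, 207, 414]
Product = n^(d(n)/2) = 414^(12/2)
Product = 5035029816707136


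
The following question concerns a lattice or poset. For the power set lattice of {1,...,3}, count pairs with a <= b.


The order relation is {(a,b) : a <= b}, reflexive so it includes (a,a).
Examples: ({},{}), ({},{1,2}), ({},{1,2,3}), ({},{1,3}), ({},{1}), ...
Total ordered pairs: 27


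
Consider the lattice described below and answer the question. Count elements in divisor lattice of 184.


Divisors of 184: [1, 2, 4, 8, 23, 46, 92, 184]
Count: 8


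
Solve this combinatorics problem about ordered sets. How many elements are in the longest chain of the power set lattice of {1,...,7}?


A chain is a totally ordered subset; we count the number of elements in a maximum chain.
Compute, for each element x, the size of the longest chain ending at x:
  {}: 1
  {1}: 2
  {2}: 2
  {3}: 2
  {4}: 2
  {5}: 2
  ...
A maximum chain: {} < {1} < {1,2} < {1,2,3} < {1,2,3,4} < {1,2,3,4,5} < {1,2,3,4,5,6} < {1,2,3,4,5,6,7}
Number of elements in the longest chain: 8


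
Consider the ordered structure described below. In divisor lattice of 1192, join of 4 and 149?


In a divisor lattice, join = lcm (least common multiple).
gcd(4,149) = 1
lcm(4,149) = 4*149/gcd = 596/1 = 596


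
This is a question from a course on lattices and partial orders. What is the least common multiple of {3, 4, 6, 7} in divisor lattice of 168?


In a divisor lattice, join = lcm (least common multiple).
Compute lcm iteratively: start with first element, then lcm(current, next).
Elements: [3, 4, 6, 7]
lcm(3,4) = 12
lcm(12,6) = 12
lcm(12,7) = 84
Final lcm = 84


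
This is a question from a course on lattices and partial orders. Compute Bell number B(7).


B(n) = number of set partitions of an n-element set.
B(n) satisfies the recurrence: B(n+1) = sum_k C(n,k)*B(k).
B(7) = 877


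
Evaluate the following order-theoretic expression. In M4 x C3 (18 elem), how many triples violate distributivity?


Distributive law: a ^ (b v c) = (a ^ b) v (a ^ c).
Check all 18^3 = 5832 ordered triples (a,b,c).
  e.g. a=(a1,0), b=(a2,0), c=(a3,0): lhs=(a1,0) != rhs=(0,0)
  e.g. a=(a1,0), b=(a2,0), c=(a3,1): lhs=(a1,0) != rhs=(0,0)
Total violating triples: 648


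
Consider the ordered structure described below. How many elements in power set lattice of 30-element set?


Power set = 2^n.
2^30 = 1073741824


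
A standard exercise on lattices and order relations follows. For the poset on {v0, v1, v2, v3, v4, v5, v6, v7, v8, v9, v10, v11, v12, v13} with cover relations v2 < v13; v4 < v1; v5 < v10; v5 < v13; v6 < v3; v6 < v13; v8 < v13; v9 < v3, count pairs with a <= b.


The order relation is {(a,b) : a <= b}, reflexive so it includes (a,a).
Examples: (v0,v0), (v1,v1), (v10,v10), (v11,v11), (v12,v12), ...
Total ordered pairs: 22


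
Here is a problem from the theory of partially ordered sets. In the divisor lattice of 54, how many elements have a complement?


An element a is complemented if some b has a meet b = bottom, a join b = top.
a is complemented iff gcd(a, n/a)=1, i.e. a is a unitary divisor of 54.
Complemented elements: 1, 2, 27, 54
Count: 4


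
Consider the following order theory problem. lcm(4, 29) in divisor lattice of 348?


Join=lcm.
gcd(4,29)=1
lcm=116


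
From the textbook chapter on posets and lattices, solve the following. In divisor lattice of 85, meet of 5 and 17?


In a divisor lattice, meet = gcd (greatest common divisor).
By Euclidean algorithm or factoring: gcd(5,17) = 1


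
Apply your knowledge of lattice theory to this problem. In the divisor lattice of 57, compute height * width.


Height = length of longest chain minus 1; width = size of largest antichain.
A maximum chain: 1 | 19 | 57  (height 2).
A maximum antichain: {3, 19}  (width 2).
Product = 2 * 2 = 4


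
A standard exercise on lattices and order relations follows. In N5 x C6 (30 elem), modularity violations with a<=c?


Modular law: if a <= c then a v (b ^ c) = (a v b) ^ c.
Check all triples (a,b,c) with a <= c among 30 elements.
  e.g. a=(a,0), b=(c,0), c=(b,0): lhs=(a,0) != rhs=(b,0)
  e.g. a=(a,0), b=(c,1), c=(b,0): lhs=(a,0) != rhs=(b,0)
Total violating triples: 126


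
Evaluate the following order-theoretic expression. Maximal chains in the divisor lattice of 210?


A maximal chain goes from the minimum element to a maximal element via cover relations.
Counting all min-to-max paths in the cover graph.
Total maximal chains: 24


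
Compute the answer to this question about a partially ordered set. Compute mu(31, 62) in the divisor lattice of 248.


In a divisor lattice, mu(a,b) = mu(b/a) where mu is the classical Mobius function.
b/a = 62/31 = 2
Prime factorization of 2: primes [2]
2 is squarefree with 1 prime factor(s), so mu(2) = (-1)^1 = -1


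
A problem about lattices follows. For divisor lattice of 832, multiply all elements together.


Divisors of 832: [1, 2, 4, 8, 13, 16, 26, 32, 52, 64, 104, 208, 416, 832]
Product = n^(d(n)/2) = 832^(14/2)
Product = 275970896268800032768


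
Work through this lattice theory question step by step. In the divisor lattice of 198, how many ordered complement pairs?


Complement pair (a,b): a meet b = bottom, a join b = top.
Here: gcd(a,b)=1 and lcm(a,b)=198, i.e. a*b=198 with a,b coprime.
Pairs found: (1,198), (2,99), (9,22), (11,18), ... (4 more)
Total ordered pairs: 8


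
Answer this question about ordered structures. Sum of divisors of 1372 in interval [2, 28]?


Interval [2,28] in divisors of 1372: [2, 4, 14, 28]
Sum = 48


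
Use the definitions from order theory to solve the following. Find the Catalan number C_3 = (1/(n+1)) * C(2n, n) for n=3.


C(n) = C(2n, n) / (n+1).
C(6, 3) = 20
C(3) = 20 / 4 = 5


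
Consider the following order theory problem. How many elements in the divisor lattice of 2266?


Divisors of 2266: [1, 2, 11, 22, 103, 206, 1133, 2266]
Count: 8


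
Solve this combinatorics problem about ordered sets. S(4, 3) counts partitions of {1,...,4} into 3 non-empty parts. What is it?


S(n,k) = k*S(n-1,k) + S(n-1,k-1).
S(3,3) = 1, S(3,2) = 3
S(4,3) = 3*1 + 3 = 3 + 3
S(4,3) = 6


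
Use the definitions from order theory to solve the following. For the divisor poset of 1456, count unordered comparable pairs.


A comparable pair {a,b} has a < b or b < a in the order.
Count unordered pairs where one element is strictly below the other.
Examples: {1,2}, {1,4}, {1,7}, {1,8}, ...
Total comparable pairs: 115


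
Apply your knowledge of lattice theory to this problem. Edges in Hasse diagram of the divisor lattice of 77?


A cover relation a -< b holds when a < b with no c strictly between.
Cover relations:
  1 -< 7
  1 -< 11
  7 -< 77
  11 -< 77
Total: 4


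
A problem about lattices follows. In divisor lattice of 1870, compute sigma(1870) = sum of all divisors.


sigma(n) = sum of divisors.
Divisors of 1870: [1, 2, 5, 10, 11, 17, 22, 34, 55, 85, 110, 170, 187, 374, 935, 1870]
Sum = 3888


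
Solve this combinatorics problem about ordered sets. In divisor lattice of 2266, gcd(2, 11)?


Meet=gcd.
gcd(2,11)=1


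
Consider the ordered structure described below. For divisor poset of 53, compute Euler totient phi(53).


phi(n) = n * prod_{p|n} (1 - 1/p).
Prime divisors of 53: [53]
phi(53) = 53 * (1 - 1/53)
phi(53) = 52


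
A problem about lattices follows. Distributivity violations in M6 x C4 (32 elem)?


Distributive law: a ^ (b v c) = (a ^ b) v (a ^ c).
Check all 32^3 = 32768 ordered triples (a,b,c).
  e.g. a=(a1,0), b=(a2,0), c=(a3,0): lhs=(a1,0) != rhs=(0,0)
  e.g. a=(a1,0), b=(a2,0), c=(a3,1): lhs=(a1,0) != rhs=(0,0)
Total violating triples: 7680


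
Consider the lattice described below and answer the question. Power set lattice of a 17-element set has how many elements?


Power set = 2^n.
2^17 = 131072


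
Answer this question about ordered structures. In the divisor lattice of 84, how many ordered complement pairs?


Complement pair (a,b): a meet b = bottom, a join b = top.
Here: gcd(a,b)=1 and lcm(a,b)=84, i.e. a*b=84 with a,b coprime.
Pairs found: (1,84), (3,28), (4,21), (7,12), ... (4 more)
Total ordered pairs: 8


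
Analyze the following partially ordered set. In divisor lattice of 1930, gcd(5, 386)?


Meet=gcd.
gcd(5,386)=1


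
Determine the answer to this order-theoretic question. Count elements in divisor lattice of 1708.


Divisors of 1708: [1, 2, 4, 7, 14, 28, 61, 122, 244, 427, 854, 1708]
Count: 12


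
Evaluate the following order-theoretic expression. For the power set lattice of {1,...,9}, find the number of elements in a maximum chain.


A chain is a totally ordered subset; we count the number of elements in a maximum chain.
Compute, for each element x, the size of the longest chain ending at x:
  {}: 1
  {1}: 2
  {2}: 2
  {3}: 2
  {4}: 2
  {5}: 2
  ...
A maximum chain: {} < {1} < {1,2} < {1,2,3} < {1,2,3,4} < {1,2,3,4,5} < {1,2,3,4,5,6} < {1,2,3,4,5,6,7} < {1,2,3,4,5,6,7,8} < {1,2,3,4,5,6,7,8,9}
Number of elements in the longest chain: 10


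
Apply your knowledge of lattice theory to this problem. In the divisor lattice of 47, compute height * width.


Height = length of longest chain minus 1; width = size of largest antichain.
A maximum chain: 1 | 47  (height 1).
A maximum antichain: {1}  (width 1).
Product = 1 * 1 = 1


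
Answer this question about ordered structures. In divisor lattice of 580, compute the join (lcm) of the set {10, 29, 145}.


In a divisor lattice, join = lcm (least common multiple).
Compute lcm iteratively: start with first element, then lcm(current, next).
Elements: [10, 29, 145]
lcm(10,29) = 290
lcm(290,145) = 290
Final lcm = 290


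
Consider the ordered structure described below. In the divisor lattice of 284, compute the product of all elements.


Divisors of 284: [1, 2, 4, 71, 142, 284]
Product = n^(d(n)/2) = 284^(6/2)
Product = 22906304


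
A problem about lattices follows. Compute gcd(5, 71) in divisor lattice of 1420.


In a divisor lattice, meet = gcd (greatest common divisor).
By Euclidean algorithm or factoring: gcd(5,71) = 1


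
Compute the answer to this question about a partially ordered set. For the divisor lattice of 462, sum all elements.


sigma(n) = sum of divisors.
Divisors of 462: [1, 2, 3, 6, 7, 11, 14, 21, 22, 33, 42, 66, 77, 154, 231, 462]
Sum = 1152


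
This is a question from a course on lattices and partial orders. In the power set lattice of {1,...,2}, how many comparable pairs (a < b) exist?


A comparable pair {a,b} has a < b or b < a in the order.
Count unordered pairs where one element is strictly below the other.
Examples: {{},{1}}, {{},{2}}, {{},{1,2}}, {{1},{1,2}}, ...
Total comparable pairs: 5


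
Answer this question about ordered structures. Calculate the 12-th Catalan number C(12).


C(n) = C(2n, n) / (n+1).
C(24, 12) = 2704156
C(12) = 2704156 / 13 = 208012


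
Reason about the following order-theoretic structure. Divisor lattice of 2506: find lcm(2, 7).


In a divisor lattice, join = lcm (least common multiple).
gcd(2,7) = 1
lcm(2,7) = 2*7/gcd = 14/1 = 14


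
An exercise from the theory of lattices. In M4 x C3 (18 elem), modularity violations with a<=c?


Modular law: if a <= c then a v (b ^ c) = (a v b) ^ c.
Check all triples (a,b,c) with a <= c among 18 elements.
This lattice is modular (diamonds M_m and their chain-products are modular).
Total violating triples: 0


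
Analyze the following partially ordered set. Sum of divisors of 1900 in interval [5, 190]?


Interval [5,190] in divisors of 1900: [5, 10, 95, 190]
Sum = 300


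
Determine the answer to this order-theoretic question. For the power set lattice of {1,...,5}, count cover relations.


A cover relation a -< b holds when a < b with no c strictly between.
Cover relations:
  {} -< {1}
  {} -< {2}
  {} -< {3}
  {} -< {4}
  {} -< {5}
  {1} -< {1,2}
  {1} -< {1,3}
  {1} -< {1,4}
  ...72 more
Total: 80


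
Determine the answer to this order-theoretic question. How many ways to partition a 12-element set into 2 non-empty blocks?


S(n,k) = k*S(n-1,k) + S(n-1,k-1).
S(11,2) = 1023, S(11,1) = 1
S(12,2) = 2*1023 + 1 = 2046 + 1
S(12,2) = 2047


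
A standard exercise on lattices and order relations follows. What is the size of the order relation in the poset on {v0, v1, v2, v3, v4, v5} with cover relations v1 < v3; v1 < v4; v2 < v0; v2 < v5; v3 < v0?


The order relation is {(a,b) : a <= b}, reflexive so it includes (a,a).
Examples: (v0,v0), (v1,v0), (v1,v1), (v1,v3), (v1,v4), ...
Total ordered pairs: 12


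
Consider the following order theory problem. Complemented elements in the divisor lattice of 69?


An element a is complemented if some b has a meet b = bottom, a join b = top.
a is complemented iff gcd(a, n/a)=1, i.e. a is a unitary divisor of 69.
Complemented elements: 1, 3, 23, 69
Count: 4
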